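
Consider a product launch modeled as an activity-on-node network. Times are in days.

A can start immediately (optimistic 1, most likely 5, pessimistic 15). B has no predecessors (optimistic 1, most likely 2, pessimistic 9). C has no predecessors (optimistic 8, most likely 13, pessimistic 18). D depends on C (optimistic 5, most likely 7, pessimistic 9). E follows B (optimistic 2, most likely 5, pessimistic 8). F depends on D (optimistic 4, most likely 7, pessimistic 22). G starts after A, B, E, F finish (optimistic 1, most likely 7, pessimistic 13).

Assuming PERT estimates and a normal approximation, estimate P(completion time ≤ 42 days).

0.932

te_A = (1 + 4·5 + 15)/6 = 36/6 = 6; σ²_A = ((15−1)/6)² = 5.444
te_B = (1 + 4·2 + 9)/6 = 18/6 = 3; σ²_B = ((9−1)/6)² = 1.778
te_C = (8 + 4·13 + 18)/6 = 78/6 = 13; σ²_C = ((18−8)/6)² = 2.778
te_D = (5 + 4·7 + 9)/6 = 42/6 = 7; σ²_D = ((9−5)/6)² = 0.444
te_E = (2 + 4·5 + 8)/6 = 30/6 = 5; σ²_E = ((8−2)/6)² = 1.000
te_F = (4 + 4·7 + 22)/6 = 54/6 = 9; σ²_F = ((22−4)/6)² = 9.000
te_G = (1 + 4·7 + 13)/6 = 42/6 = 7; σ²_G = ((13−1)/6)² = 4.000

Forward pass:
ES_A = 0; EF_A = 6
ES_B = 0; EF_B = 3
ES_C = 0; EF_C = 13
ES_D = 13; EF_D = 13+7 = 20
ES_E = 3; EF_E = 3+5 = 8
ES_F = 20; EF_F = 20+9 = 29
ES_G = max(EF_A=6, EF_B=3, EF_E=8, EF_F=29) = 29; EF_G = 29+7 = 36
Expected project duration μ = 36 days. Critical path: C → D → F → G.

Variance along critical path = 2.778 + 0.444 + 9.000 + 4.000 = 16.222; σ = √16.222 = 4.028 days.
Z = (42 − 36) / 4.028 = 1.490
P(T ≤ 42) = Φ(1.490) ≈ 0.932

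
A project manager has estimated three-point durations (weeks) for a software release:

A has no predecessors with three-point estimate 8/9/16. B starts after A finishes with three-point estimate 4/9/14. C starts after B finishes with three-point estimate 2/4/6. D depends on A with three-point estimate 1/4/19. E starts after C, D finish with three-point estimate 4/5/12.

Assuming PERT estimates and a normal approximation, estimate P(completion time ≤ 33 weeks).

te_A = (8 + 4·9 + 16)/6 = 60/6 = 10; σ²_A = ((16−8)/6)² = 1.778
te_B = (4 + 4·9 + 14)/6 = 54/6 = 9; σ²_B = ((14−4)/6)² = 2.778
te_C = (2 + 4·4 + 6)/6 = 24/6 = 4; σ²_C = ((6−2)/6)² = 0.444
te_D = (1 + 4·4 + 19)/6 = 36/6 = 6; σ²_D = ((19−1)/6)² = 9.000
te_E = (4 + 4·5 + 12)/6 = 36/6 = 6; σ²_E = ((12−4)/6)² = 1.778

Forward pass:
ES_A = 0; EF_A = 10
ES_B = 10; EF_B = 10+9 = 19
ES_C = 19; EF_C = 19+4 = 23
ES_D = 10; EF_D = 10+6 = 16
ES_E = max(EF_C=23, EF_D=16) = 23; EF_E = 23+6 = 29
Expected project duration μ = 29 weeks. Critical path: A → B → C → E.

Variance along critical path = 1.778 + 2.778 + 0.444 + 1.778 = 6.778; σ = √6.778 = 2.603 weeks.
Z = (33 − 29) / 2.603 = 1.536
P(T ≤ 33) = Φ(1.536) ≈ 0.938

0.938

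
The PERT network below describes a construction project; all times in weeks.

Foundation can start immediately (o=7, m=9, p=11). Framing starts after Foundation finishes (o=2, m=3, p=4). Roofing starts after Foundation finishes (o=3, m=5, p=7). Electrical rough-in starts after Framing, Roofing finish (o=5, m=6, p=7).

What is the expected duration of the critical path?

20 weeks

te_Foundation = (7 + 4·9 + 11)/6 = 54/6 = 9
te_Framing = (2 + 4·3 + 4)/6 = 18/6 = 3
te_Roofing = (3 + 4·5 + 7)/6 = 30/6 = 5
te_Electrical rough-in = (5 + 4·6 + 7)/6 = 36/6 = 6

Forward pass:
ES_Foundation = 0; EF_Foundation = 9
ES_Framing = 9; EF_Framing = 9+3 = 12
ES_Roofing = 9; EF_Roofing = 9+5 = 14
ES_Electrical rough-in = max(EF_Framing=12, EF_Roofing=14) = 14; EF_Electrical rough-in = 14+6 = 20
Expected project duration μ = 20 weeks. Critical path: Foundation → Roofing → Electrical rough-in.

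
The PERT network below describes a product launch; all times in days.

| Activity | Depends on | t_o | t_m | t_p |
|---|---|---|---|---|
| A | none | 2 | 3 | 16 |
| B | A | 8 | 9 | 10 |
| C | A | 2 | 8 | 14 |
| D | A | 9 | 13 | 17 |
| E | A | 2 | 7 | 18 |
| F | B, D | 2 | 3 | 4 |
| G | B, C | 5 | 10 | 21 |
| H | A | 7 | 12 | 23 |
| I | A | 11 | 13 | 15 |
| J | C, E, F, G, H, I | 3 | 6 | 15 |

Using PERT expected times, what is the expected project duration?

te_A = (2 + 4·3 + 16)/6 = 30/6 = 5
te_B = (8 + 4·9 + 10)/6 = 54/6 = 9
te_C = (2 + 4·8 + 14)/6 = 48/6 = 8
te_D = (9 + 4·13 + 17)/6 = 78/6 = 13
te_E = (2 + 4·7 + 18)/6 = 48/6 = 8
te_F = (2 + 4·3 + 4)/6 = 18/6 = 3
te_G = (5 + 4·10 + 21)/6 = 66/6 = 11
te_H = (7 + 4·12 + 23)/6 = 78/6 = 13
te_I = (11 + 4·13 + 15)/6 = 78/6 = 13
te_J = (3 + 4·6 + 15)/6 = 42/6 = 7

Forward pass:
ES_A = 0; EF_A = 5
ES_B = 5; EF_B = 5+9 = 14
ES_C = 5; EF_C = 5+8 = 13
ES_D = 5; EF_D = 5+13 = 18
ES_E = 5; EF_E = 5+8 = 13
ES_F = max(EF_B=14, EF_D=18) = 18; EF_F = 18+3 = 21
ES_G = max(EF_B=14, EF_C=13) = 14; EF_G = 14+11 = 25
ES_H = 5; EF_H = 5+13 = 18
ES_I = 5; EF_I = 5+13 = 18
ES_J = max(EF_C=13, EF_E=13, EF_F=21, EF_G=25, EF_H=18, EF_I=18) = 25; EF_J = 25+7 = 32
Expected project duration μ = 32 days. Critical path: A → B → G → J.

32 days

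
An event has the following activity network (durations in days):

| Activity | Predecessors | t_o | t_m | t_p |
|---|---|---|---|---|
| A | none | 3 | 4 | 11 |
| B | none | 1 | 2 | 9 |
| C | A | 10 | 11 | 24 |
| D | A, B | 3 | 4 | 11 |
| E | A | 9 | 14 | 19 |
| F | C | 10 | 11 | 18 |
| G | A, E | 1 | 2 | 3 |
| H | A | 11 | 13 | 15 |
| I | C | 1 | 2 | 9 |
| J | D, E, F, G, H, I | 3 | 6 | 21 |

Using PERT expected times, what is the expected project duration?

te_A = (3 + 4·4 + 11)/6 = 30/6 = 5
te_B = (1 + 4·2 + 9)/6 = 18/6 = 3
te_C = (10 + 4·11 + 24)/6 = 78/6 = 13
te_D = (3 + 4·4 + 11)/6 = 30/6 = 5
te_E = (9 + 4·14 + 19)/6 = 84/6 = 14
te_F = (10 + 4·11 + 18)/6 = 72/6 = 12
te_G = (1 + 4·2 + 3)/6 = 12/6 = 2
te_H = (11 + 4·13 + 15)/6 = 78/6 = 13
te_I = (1 + 4·2 + 9)/6 = 18/6 = 3
te_J = (3 + 4·6 + 21)/6 = 48/6 = 8

Forward pass:
ES_A = 0; EF_A = 5
ES_B = 0; EF_B = 3
ES_C = 5; EF_C = 5+13 = 18
ES_D = max(EF_A=5, EF_B=3) = 5; EF_D = 5+5 = 10
ES_E = 5; EF_E = 5+14 = 19
ES_F = 18; EF_F = 18+12 = 30
ES_G = max(EF_A=5, EF_E=19) = 19; EF_G = 19+2 = 21
ES_H = 5; EF_H = 5+13 = 18
ES_I = 18; EF_I = 18+3 = 21
ES_J = max(EF_D=10, EF_E=19, EF_F=30, EF_G=21, EF_H=18, EF_I=21) = 30; EF_J = 30+8 = 38
Expected project duration μ = 38 days. Critical path: A → C → F → J.

38 days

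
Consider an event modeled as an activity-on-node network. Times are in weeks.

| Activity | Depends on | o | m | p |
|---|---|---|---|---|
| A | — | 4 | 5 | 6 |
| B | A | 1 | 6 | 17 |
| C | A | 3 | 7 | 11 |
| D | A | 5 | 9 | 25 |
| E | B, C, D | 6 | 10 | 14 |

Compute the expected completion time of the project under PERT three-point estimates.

te_A = (4 + 4·5 + 6)/6 = 30/6 = 5
te_B = (1 + 4·6 + 17)/6 = 42/6 = 7
te_C = (3 + 4·7 + 11)/6 = 42/6 = 7
te_D = (5 + 4·9 + 25)/6 = 66/6 = 11
te_E = (6 + 4·10 + 14)/6 = 60/6 = 10

Forward pass:
ES_A = 0; EF_A = 5
ES_B = 5; EF_B = 5+7 = 12
ES_C = 5; EF_C = 5+7 = 12
ES_D = 5; EF_D = 5+11 = 16
ES_E = max(EF_B=12, EF_C=12, EF_D=16) = 16; EF_E = 16+10 = 26
Expected project duration μ = 26 weeks. Critical path: A → D → E.

26 weeks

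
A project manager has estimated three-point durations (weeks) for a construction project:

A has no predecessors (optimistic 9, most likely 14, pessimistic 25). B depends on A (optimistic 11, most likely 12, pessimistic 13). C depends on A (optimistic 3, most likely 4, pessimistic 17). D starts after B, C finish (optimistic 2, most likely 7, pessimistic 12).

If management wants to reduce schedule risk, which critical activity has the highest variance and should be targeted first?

A

te_A = (9 + 4·14 + 25)/6 = 90/6 = 15; σ²_A = ((25−9)/6)² = 7.111
te_B = (11 + 4·12 + 13)/6 = 72/6 = 12; σ²_B = ((13−11)/6)² = 0.111
te_C = (3 + 4·4 + 17)/6 = 36/6 = 6; σ²_C = ((17−3)/6)² = 5.444
te_D = (2 + 4·7 + 12)/6 = 42/6 = 7; σ²_D = ((12−2)/6)² = 2.778

Forward pass:
ES_A = 0; EF_A = 15
ES_B = 15; EF_B = 15+12 = 27
ES_C = 15; EF_C = 15+6 = 21
ES_D = max(EF_B=27, EF_C=21) = 27; EF_D = 27+7 = 34
Expected project duration μ = 34 weeks. Critical path: A → B → D.

Variances on critical path: σ²_A=7.111, σ²_B=0.111, σ²_D=2.778.
Largest is σ²_A = 7.111.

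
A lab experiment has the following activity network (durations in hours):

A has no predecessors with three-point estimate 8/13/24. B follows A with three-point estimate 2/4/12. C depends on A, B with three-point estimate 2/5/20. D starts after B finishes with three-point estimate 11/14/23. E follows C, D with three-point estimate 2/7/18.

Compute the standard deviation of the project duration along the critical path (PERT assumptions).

te_A = (8 + 4·13 + 24)/6 = 84/6 = 14; σ²_A = ((24−8)/6)² = 7.111
te_B = (2 + 4·4 + 12)/6 = 30/6 = 5; σ²_B = ((12−2)/6)² = 2.778
te_C = (2 + 4·5 + 20)/6 = 42/6 = 7; σ²_C = ((20−2)/6)² = 9.000
te_D = (11 + 4·14 + 23)/6 = 90/6 = 15; σ²_D = ((23−11)/6)² = 4.000
te_E = (2 + 4·7 + 18)/6 = 48/6 = 8; σ²_E = ((18−2)/6)² = 7.111

Forward pass:
ES_A = 0; EF_A = 14
ES_B = 14; EF_B = 14+5 = 19
ES_C = max(EF_A=14, EF_B=19) = 19; EF_C = 19+7 = 26
ES_D = 19; EF_D = 19+15 = 34
ES_E = max(EF_C=26, EF_D=34) = 34; EF_E = 34+8 = 42
Expected project duration μ = 42 hours. Critical path: A → B → D → E.

Variance along critical path = 7.111 + 2.778 + 4.000 + 7.111 = 21.000
σ = √21.000 = 4.583 hours

4.58 hours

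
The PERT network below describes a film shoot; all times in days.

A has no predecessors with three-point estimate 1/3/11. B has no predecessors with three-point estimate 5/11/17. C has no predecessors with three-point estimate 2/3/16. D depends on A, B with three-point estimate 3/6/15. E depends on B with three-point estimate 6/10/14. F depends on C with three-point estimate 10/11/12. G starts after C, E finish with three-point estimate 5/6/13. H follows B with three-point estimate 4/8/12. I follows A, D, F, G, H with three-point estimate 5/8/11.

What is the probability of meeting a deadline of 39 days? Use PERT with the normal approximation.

0.847

te_A = (1 + 4·3 + 11)/6 = 24/6 = 4; σ²_A = ((11−1)/6)² = 2.778
te_B = (5 + 4·11 + 17)/6 = 66/6 = 11; σ²_B = ((17−5)/6)² = 4.000
te_C = (2 + 4·3 + 16)/6 = 30/6 = 5; σ²_C = ((16−2)/6)² = 5.444
te_D = (3 + 4·6 + 15)/6 = 42/6 = 7; σ²_D = ((15−3)/6)² = 4.000
te_E = (6 + 4·10 + 14)/6 = 60/6 = 10; σ²_E = ((14−6)/6)² = 1.778
te_F = (10 + 4·11 + 12)/6 = 66/6 = 11; σ²_F = ((12−10)/6)² = 0.111
te_G = (5 + 4·6 + 13)/6 = 42/6 = 7; σ²_G = ((13−5)/6)² = 1.778
te_H = (4 + 4·8 + 12)/6 = 48/6 = 8; σ²_H = ((12−4)/6)² = 1.778
te_I = (5 + 4·8 + 11)/6 = 48/6 = 8; σ²_I = ((11−5)/6)² = 1.000

Forward pass:
ES_A = 0; EF_A = 4
ES_B = 0; EF_B = 11
ES_C = 0; EF_C = 5
ES_D = max(EF_A=4, EF_B=11) = 11; EF_D = 11+7 = 18
ES_E = 11; EF_E = 11+10 = 21
ES_F = 5; EF_F = 5+11 = 16
ES_G = max(EF_C=5, EF_E=21) = 21; EF_G = 21+7 = 28
ES_H = 11; EF_H = 11+8 = 19
ES_I = max(EF_A=4, EF_D=18, EF_F=16, EF_G=28, EF_H=19) = 28; EF_I = 28+8 = 36
Expected project duration μ = 36 days. Critical path: B → E → G → I.

Variance along critical path = 4.000 + 1.778 + 1.778 + 1.000 = 8.556; σ = √8.556 = 2.925 days.
Z = (39 − 36) / 2.925 = 1.026
P(T ≤ 39) = Φ(1.026) ≈ 0.847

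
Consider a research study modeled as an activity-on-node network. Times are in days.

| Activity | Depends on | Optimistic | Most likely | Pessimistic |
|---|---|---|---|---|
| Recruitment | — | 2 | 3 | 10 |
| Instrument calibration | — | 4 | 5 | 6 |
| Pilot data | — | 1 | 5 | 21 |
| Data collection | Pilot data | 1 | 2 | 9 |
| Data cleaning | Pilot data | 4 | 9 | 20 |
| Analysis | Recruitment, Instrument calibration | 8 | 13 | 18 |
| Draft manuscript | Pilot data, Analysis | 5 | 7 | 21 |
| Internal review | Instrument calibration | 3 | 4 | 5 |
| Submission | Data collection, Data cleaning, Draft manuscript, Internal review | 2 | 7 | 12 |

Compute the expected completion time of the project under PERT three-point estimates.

34 days

te_Recruitment = (2 + 4·3 + 10)/6 = 24/6 = 4
te_Instrument calibration = (4 + 4·5 + 6)/6 = 30/6 = 5
te_Pilot data = (1 + 4·5 + 21)/6 = 42/6 = 7
te_Data collection = (1 + 4·2 + 9)/6 = 18/6 = 3
te_Data cleaning = (4 + 4·9 + 20)/6 = 60/6 = 10
te_Analysis = (8 + 4·13 + 18)/6 = 78/6 = 13
te_Draft manuscript = (5 + 4·7 + 21)/6 = 54/6 = 9
te_Internal review = (3 + 4·4 + 5)/6 = 24/6 = 4
te_Submission = (2 + 4·7 + 12)/6 = 42/6 = 7

Forward pass:
ES_Recruitment = 0; EF_Recruitment = 4
ES_Instrument calibration = 0; EF_Instrument calibration = 5
ES_Pilot data = 0; EF_Pilot data = 7
ES_Data collection = 7; EF_Data collection = 7+3 = 10
ES_Data cleaning = 7; EF_Data cleaning = 7+10 = 17
ES_Analysis = max(EF_Recruitment=4, EF_Instrument calibration=5) = 5; EF_Analysis = 5+13 = 18
ES_Draft manuscript = max(EF_Pilot data=7, EF_Analysis=18) = 18; EF_Draft manuscript = 18+9 = 27
ES_Internal review = 5; EF_Internal review = 5+4 = 9
ES_Submission = max(EF_Data collection=10, EF_Data cleaning=17, EF_Draft manuscript=27, EF_Internal review=9) = 27; EF_Submission = 27+7 = 34
Expected project duration μ = 34 days. Critical path: Instrument calibration → Analysis → Draft manuscript → Submission.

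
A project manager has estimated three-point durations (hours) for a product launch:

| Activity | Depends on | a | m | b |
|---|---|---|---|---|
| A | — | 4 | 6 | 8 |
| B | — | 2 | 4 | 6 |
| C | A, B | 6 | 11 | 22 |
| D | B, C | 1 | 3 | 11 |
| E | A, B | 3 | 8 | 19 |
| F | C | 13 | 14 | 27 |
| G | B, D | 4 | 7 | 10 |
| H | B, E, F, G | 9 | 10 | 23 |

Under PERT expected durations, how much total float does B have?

2 hours

te_A = (4 + 4·6 + 8)/6 = 36/6 = 6
te_B = (2 + 4·4 + 6)/6 = 24/6 = 4
te_C = (6 + 4·11 + 22)/6 = 72/6 = 12
te_D = (1 + 4·3 + 11)/6 = 24/6 = 4
te_E = (3 + 4·8 + 19)/6 = 54/6 = 9
te_F = (13 + 4·14 + 27)/6 = 96/6 = 16
te_G = (4 + 4·7 + 10)/6 = 42/6 = 7
te_H = (9 + 4·10 + 23)/6 = 72/6 = 12

Forward pass:
ES_A = 0; EF_A = 6
ES_B = 0; EF_B = 4
ES_C = max(EF_A=6, EF_B=4) = 6; EF_C = 6+12 = 18
ES_D = max(EF_B=4, EF_C=18) = 18; EF_D = 18+4 = 22
ES_E = max(EF_A=6, EF_B=4) = 6; EF_E = 6+9 = 15
ES_F = 18; EF_F = 18+16 = 34
ES_G = max(EF_B=4, EF_D=22) = 22; EF_G = 22+7 = 29
ES_H = max(EF_B=4, EF_E=15, EF_F=34, EF_G=29) = 34; EF_H = 34+12 = 46
Expected project duration μ = 46 hours. Critical path: A → C → F → H.

Backward pass:
LF_H = 46; LS_H = 46−12 = 34
LF_G = LS_H = 34; LS_G = 34−7 = 27
LF_F = LS_H = 34; LS_F = 34−16 = 18
LF_E = LS_H = 34; LS_E = 34−9 = 25
LF_D = LS_G = 27; LS_D = 27−4 = 23
LF_C = min(LS_D=23, LS_F=18) = 18; LS_C = 18−12 = 6
LF_B = min(LS_C=6, LS_D=23, LS_E=25, LS_G=27, LS_H=34) = 6; LS_B = 6−4 = 2
LF_A = min(LS_C=6, LS_E=25) = 6; LS_A = 6−6 = 0
Slack_B = LS_B − ES_B = 2 − 0 = 2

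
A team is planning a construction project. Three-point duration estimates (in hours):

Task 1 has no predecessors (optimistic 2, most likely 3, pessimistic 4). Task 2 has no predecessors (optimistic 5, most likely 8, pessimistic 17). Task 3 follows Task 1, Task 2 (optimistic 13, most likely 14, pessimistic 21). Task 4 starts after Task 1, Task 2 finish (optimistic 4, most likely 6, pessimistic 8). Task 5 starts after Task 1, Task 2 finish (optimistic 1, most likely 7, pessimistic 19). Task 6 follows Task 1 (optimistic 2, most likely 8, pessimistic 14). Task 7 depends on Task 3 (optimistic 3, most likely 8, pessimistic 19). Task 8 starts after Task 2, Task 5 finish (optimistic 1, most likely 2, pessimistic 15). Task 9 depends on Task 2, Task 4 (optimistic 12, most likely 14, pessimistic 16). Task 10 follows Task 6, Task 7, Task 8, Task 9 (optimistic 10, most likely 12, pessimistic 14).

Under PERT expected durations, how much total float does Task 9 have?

te_Task 1 = (2 + 4·3 + 4)/6 = 18/6 = 3
te_Task 2 = (5 + 4·8 + 17)/6 = 54/6 = 9
te_Task 3 = (13 + 4·14 + 21)/6 = 90/6 = 15
te_Task 4 = (4 + 4·6 + 8)/6 = 36/6 = 6
te_Task 5 = (1 + 4·7 + 19)/6 = 48/6 = 8
te_Task 6 = (2 + 4·8 + 14)/6 = 48/6 = 8
te_Task 7 = (3 + 4·8 + 19)/6 = 54/6 = 9
te_Task 8 = (1 + 4·2 + 15)/6 = 24/6 = 4
te_Task 9 = (12 + 4·14 + 16)/6 = 84/6 = 14
te_Task 10 = (10 + 4·12 + 14)/6 = 72/6 = 12

Forward pass:
ES_Task 1 = 0; EF_Task 1 = 3
ES_Task 2 = 0; EF_Task 2 = 9
ES_Task 3 = max(EF_Task 1=3, EF_Task 2=9) = 9; EF_Task 3 = 9+15 = 24
ES_Task 4 = max(EF_Task 1=3, EF_Task 2=9) = 9; EF_Task 4 = 9+6 = 15
ES_Task 5 = max(EF_Task 1=3, EF_Task 2=9) = 9; EF_Task 5 = 9+8 = 17
ES_Task 6 = 3; EF_Task 6 = 3+8 = 11
ES_Task 7 = 24; EF_Task 7 = 24+9 = 33
ES_Task 8 = max(EF_Task 2=9, EF_Task 5=17) = 17; EF_Task 8 = 17+4 = 21
ES_Task 9 = max(EF_Task 2=9, EF_Task 4=15) = 15; EF_Task 9 = 15+14 = 29
ES_Task 10 = max(EF_Task 6=11, EF_Task 7=33, EF_Task 8=21, EF_Task 9=29) = 33; EF_Task 10 = 33+12 = 45
Expected project duration μ = 45 hours. Critical path: Task 2 → Task 3 → Task 7 → Task 10.

Backward pass:
LF_Task 10 = 45; LS_Task 10 = 45−12 = 33
LF_Task 9 = LS_Task 10 = 33; LS_Task 9 = 33−14 = 19
LF_Task 8 = LS_Task 10 = 33; LS_Task 8 = 33−4 = 29
LF_Task 7 = LS_Task 10 = 33; LS_Task 7 = 33−9 = 24
LF_Task 6 = LS_Task 10 = 33; LS_Task 6 = 33−8 = 25
LF_Task 5 = LS_Task 8 = 29; LS_Task 5 = 29−8 = 21
LF_Task 4 = LS_Task 9 = 19; LS_Task 4 = 19−6 = 13
LF_Task 3 = LS_Task 7 = 24; LS_Task 3 = 24−15 = 9
LF_Task 2 = min(LS_Task 3=9, LS_Task 4=13, LS_Task 5=21, LS_Task 8=29, LS_Task 9=19) = 9; LS_Task 2 = 9−9 = 0
LF_Task 1 = min(LS_Task 3=9, LS_Task 4=13, LS_Task 5=21, LS_Task 6=25) = 9; LS_Task 1 = 9−3 = 6
Slack_Task 9 = LS_Task 9 − ES_Task 9 = 19 − 15 = 4

4 hours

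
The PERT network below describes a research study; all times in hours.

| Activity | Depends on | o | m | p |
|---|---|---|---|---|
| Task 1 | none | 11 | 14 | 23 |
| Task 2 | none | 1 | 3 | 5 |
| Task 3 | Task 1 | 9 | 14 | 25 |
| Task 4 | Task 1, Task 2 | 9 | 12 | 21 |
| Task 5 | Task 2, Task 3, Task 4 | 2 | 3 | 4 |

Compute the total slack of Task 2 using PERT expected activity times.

14 hours

te_Task 1 = (11 + 4·14 + 23)/6 = 90/6 = 15
te_Task 2 = (1 + 4·3 + 5)/6 = 18/6 = 3
te_Task 3 = (9 + 4·14 + 25)/6 = 90/6 = 15
te_Task 4 = (9 + 4·12 + 21)/6 = 78/6 = 13
te_Task 5 = (2 + 4·3 + 4)/6 = 18/6 = 3

Forward pass:
ES_Task 1 = 0; EF_Task 1 = 15
ES_Task 2 = 0; EF_Task 2 = 3
ES_Task 3 = 15; EF_Task 3 = 15+15 = 30
ES_Task 4 = max(EF_Task 1=15, EF_Task 2=3) = 15; EF_Task 4 = 15+13 = 28
ES_Task 5 = max(EF_Task 2=3, EF_Task 3=30, EF_Task 4=28) = 30; EF_Task 5 = 30+3 = 33
Expected project duration μ = 33 hours. Critical path: Task 1 → Task 3 → Task 5.

Backward pass:
LF_Task 5 = 33; LS_Task 5 = 33−3 = 30
LF_Task 4 = LS_Task 5 = 30; LS_Task 4 = 30−13 = 17
LF_Task 3 = LS_Task 5 = 30; LS_Task 3 = 30−15 = 15
LF_Task 2 = min(LS_Task 4=17, LS_Task 5=30) = 17; LS_Task 2 = 17−3 = 14
LF_Task 1 = min(LS_Task 3=15, LS_Task 4=17) = 15; LS_Task 1 = 15−15 = 0
Slack_Task 2 = LS_Task 2 − ES_Task 2 = 14 − 0 = 14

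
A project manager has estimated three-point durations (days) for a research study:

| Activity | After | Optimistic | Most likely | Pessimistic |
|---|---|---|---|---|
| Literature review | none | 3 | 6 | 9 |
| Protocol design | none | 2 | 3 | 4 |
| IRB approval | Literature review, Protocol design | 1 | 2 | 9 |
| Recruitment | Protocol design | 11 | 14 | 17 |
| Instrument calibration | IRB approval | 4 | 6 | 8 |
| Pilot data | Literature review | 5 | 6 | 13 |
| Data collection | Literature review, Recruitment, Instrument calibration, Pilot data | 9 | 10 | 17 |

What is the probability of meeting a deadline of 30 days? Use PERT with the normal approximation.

te_Literature review = (3 + 4·6 + 9)/6 = 36/6 = 6; σ²_Literature review = ((9−3)/6)² = 1.000
te_Protocol design = (2 + 4·3 + 4)/6 = 18/6 = 3; σ²_Protocol design = ((4−2)/6)² = 0.111
te_IRB approval = (1 + 4·2 + 9)/6 = 18/6 = 3; σ²_IRB approval = ((9−1)/6)² = 1.778
te_Recruitment = (11 + 4·14 + 17)/6 = 84/6 = 14; σ²_Recruitment = ((17−11)/6)² = 1.000
te_Instrument calibration = (4 + 4·6 + 8)/6 = 36/6 = 6; σ²_Instrument calibration = ((8−4)/6)² = 0.444
te_Pilot data = (5 + 4·6 + 13)/6 = 42/6 = 7; σ²_Pilot data = ((13−5)/6)² = 1.778
te_Data collection = (9 + 4·10 + 17)/6 = 66/6 = 11; σ²_Data collection = ((17−9)/6)² = 1.778

Forward pass:
ES_Literature review = 0; EF_Literature review = 6
ES_Protocol design = 0; EF_Protocol design = 3
ES_IRB approval = max(EF_Literature review=6, EF_Protocol design=3) = 6; EF_IRB approval = 6+3 = 9
ES_Recruitment = 3; EF_Recruitment = 3+14 = 17
ES_Instrument calibration = 9; EF_Instrument calibration = 9+6 = 15
ES_Pilot data = 6; EF_Pilot data = 6+7 = 13
ES_Data collection = max(EF_Literature review=6, EF_Recruitment=17, EF_Instrument calibration=15, EF_Pilot data=13) = 17; EF_Data collection = 17+11 = 28
Expected project duration μ = 28 days. Critical path: Protocol design → Recruitment → Data collection.

Variance along critical path = 0.111 + 1.000 + 1.778 = 2.889; σ = √2.889 = 1.700 days.
Z = (30 − 28) / 1.700 = 1.177
P(T ≤ 30) = Φ(1.177) ≈ 0.880

0.880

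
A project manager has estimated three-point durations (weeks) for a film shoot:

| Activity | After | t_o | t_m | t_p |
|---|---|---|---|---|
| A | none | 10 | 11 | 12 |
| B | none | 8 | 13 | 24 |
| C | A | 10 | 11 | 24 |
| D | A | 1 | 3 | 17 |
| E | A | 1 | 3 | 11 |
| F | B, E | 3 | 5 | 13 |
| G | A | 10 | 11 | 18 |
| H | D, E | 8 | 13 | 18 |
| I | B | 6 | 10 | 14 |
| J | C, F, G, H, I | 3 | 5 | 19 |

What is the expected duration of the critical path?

36 weeks

te_A = (10 + 4·11 + 12)/6 = 66/6 = 11
te_B = (8 + 4·13 + 24)/6 = 84/6 = 14
te_C = (10 + 4·11 + 24)/6 = 78/6 = 13
te_D = (1 + 4·3 + 17)/6 = 30/6 = 5
te_E = (1 + 4·3 + 11)/6 = 24/6 = 4
te_F = (3 + 4·5 + 13)/6 = 36/6 = 6
te_G = (10 + 4·11 + 18)/6 = 72/6 = 12
te_H = (8 + 4·13 + 18)/6 = 78/6 = 13
te_I = (6 + 4·10 + 14)/6 = 60/6 = 10
te_J = (3 + 4·5 + 19)/6 = 42/6 = 7

Forward pass:
ES_A = 0; EF_A = 11
ES_B = 0; EF_B = 14
ES_C = 11; EF_C = 11+13 = 24
ES_D = 11; EF_D = 11+5 = 16
ES_E = 11; EF_E = 11+4 = 15
ES_F = max(EF_B=14, EF_E=15) = 15; EF_F = 15+6 = 21
ES_G = 11; EF_G = 11+12 = 23
ES_H = max(EF_D=16, EF_E=15) = 16; EF_H = 16+13 = 29
ES_I = 14; EF_I = 14+10 = 24
ES_J = max(EF_C=24, EF_F=21, EF_G=23, EF_H=29, EF_I=24) = 29; EF_J = 29+7 = 36
Expected project duration μ = 36 weeks. Critical path: A → D → H → J.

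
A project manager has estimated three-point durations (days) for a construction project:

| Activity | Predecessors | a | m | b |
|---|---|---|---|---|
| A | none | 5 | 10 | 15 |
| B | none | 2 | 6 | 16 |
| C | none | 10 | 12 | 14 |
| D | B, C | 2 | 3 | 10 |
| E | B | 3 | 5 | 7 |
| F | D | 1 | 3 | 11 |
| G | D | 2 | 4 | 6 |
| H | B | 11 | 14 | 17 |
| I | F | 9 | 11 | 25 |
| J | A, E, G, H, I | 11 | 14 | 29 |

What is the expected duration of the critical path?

te_A = (5 + 4·10 + 15)/6 = 60/6 = 10
te_B = (2 + 4·6 + 16)/6 = 42/6 = 7
te_C = (10 + 4·12 + 14)/6 = 72/6 = 12
te_D = (2 + 4·3 + 10)/6 = 24/6 = 4
te_E = (3 + 4·5 + 7)/6 = 30/6 = 5
te_F = (1 + 4·3 + 11)/6 = 24/6 = 4
te_G = (2 + 4·4 + 6)/6 = 24/6 = 4
te_H = (11 + 4·14 + 17)/6 = 84/6 = 14
te_I = (9 + 4·11 + 25)/6 = 78/6 = 13
te_J = (11 + 4·14 + 29)/6 = 96/6 = 16

Forward pass:
ES_A = 0; EF_A = 10
ES_B = 0; EF_B = 7
ES_C = 0; EF_C = 12
ES_D = max(EF_B=7, EF_C=12) = 12; EF_D = 12+4 = 16
ES_E = 7; EF_E = 7+5 = 12
ES_F = 16; EF_F = 16+4 = 20
ES_G = 16; EF_G = 16+4 = 20
ES_H = 7; EF_H = 7+14 = 21
ES_I = 20; EF_I = 20+13 = 33
ES_J = max(EF_A=10, EF_E=12, EF_G=20, EF_H=21, EF_I=33) = 33; EF_J = 33+16 = 49
Expected project duration μ = 49 days. Critical path: C → D → F → I → J.

49 days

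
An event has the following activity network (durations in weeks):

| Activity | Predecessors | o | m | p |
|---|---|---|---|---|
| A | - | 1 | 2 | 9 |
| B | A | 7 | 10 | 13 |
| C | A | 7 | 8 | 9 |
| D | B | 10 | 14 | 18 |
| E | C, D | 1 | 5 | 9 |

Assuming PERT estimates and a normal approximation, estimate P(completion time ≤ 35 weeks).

te_A = (1 + 4·2 + 9)/6 = 18/6 = 3; σ²_A = ((9−1)/6)² = 1.778
te_B = (7 + 4·10 + 13)/6 = 60/6 = 10; σ²_B = ((13−7)/6)² = 1.000
te_C = (7 + 4·8 + 9)/6 = 48/6 = 8; σ²_C = ((9−7)/6)² = 0.111
te_D = (10 + 4·14 + 18)/6 = 84/6 = 14; σ²_D = ((18−10)/6)² = 1.778
te_E = (1 + 4·5 + 9)/6 = 30/6 = 5; σ²_E = ((9−1)/6)² = 1.778

Forward pass:
ES_A = 0; EF_A = 3
ES_B = 3; EF_B = 3+10 = 13
ES_C = 3; EF_C = 3+8 = 11
ES_D = 13; EF_D = 13+14 = 27
ES_E = max(EF_C=11, EF_D=27) = 27; EF_E = 27+5 = 32
Expected project duration μ = 32 weeks. Critical path: A → B → D → E.

Variance along critical path = 1.778 + 1.000 + 1.778 + 1.778 = 6.333; σ = √6.333 = 2.517 weeks.
Z = (35 − 32) / 2.517 = 1.192
P(T ≤ 35) = Φ(1.192) ≈ 0.883

0.883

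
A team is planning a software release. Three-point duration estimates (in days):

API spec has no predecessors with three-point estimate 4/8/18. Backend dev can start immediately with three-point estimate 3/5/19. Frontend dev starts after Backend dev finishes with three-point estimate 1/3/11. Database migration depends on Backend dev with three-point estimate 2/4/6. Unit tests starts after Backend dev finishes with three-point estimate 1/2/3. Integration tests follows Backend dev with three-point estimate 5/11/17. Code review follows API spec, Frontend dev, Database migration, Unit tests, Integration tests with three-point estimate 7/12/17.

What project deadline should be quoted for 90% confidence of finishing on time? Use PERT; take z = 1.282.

te_API spec = (4 + 4·8 + 18)/6 = 54/6 = 9; σ²_API spec = ((18−4)/6)² = 5.444
te_Backend dev = (3 + 4·5 + 19)/6 = 42/6 = 7; σ²_Backend dev = ((19−3)/6)² = 7.111
te_Frontend dev = (1 + 4·3 + 11)/6 = 24/6 = 4; σ²_Frontend dev = ((11−1)/6)² = 2.778
te_Database migration = (2 + 4·4 + 6)/6 = 24/6 = 4; σ²_Database migration = ((6−2)/6)² = 0.444
te_Unit tests = (1 + 4·2 + 3)/6 = 12/6 = 2; σ²_Unit tests = ((3−1)/6)² = 0.111
te_Integration tests = (5 + 4·11 + 17)/6 = 66/6 = 11; σ²_Integration tests = ((17−5)/6)² = 4.000
te_Code review = (7 + 4·12 + 17)/6 = 72/6 = 12; σ²_Code review = ((17−7)/6)² = 2.778

Forward pass:
ES_API spec = 0; EF_API spec = 9
ES_Backend dev = 0; EF_Backend dev = 7
ES_Frontend dev = 7; EF_Frontend dev = 7+4 = 11
ES_Database migration = 7; EF_Database migration = 7+4 = 11
ES_Unit tests = 7; EF_Unit tests = 7+2 = 9
ES_Integration tests = 7; EF_Integration tests = 7+11 = 18
ES_Code review = max(EF_API spec=9, EF_Frontend dev=11, EF_Database migration=11, EF_Unit tests=9, EF_Integration tests=18) = 18; EF_Code review = 18+12 = 30
Expected project duration μ = 30 days. Critical path: Backend dev → Integration tests → Code review.

Variance along critical path = 7.111 + 4.000 + 2.778 = 13.889; σ = 3.727 days.
D = μ + z·σ = 30 + 1.282·3.727 = 34.8 days

34.8 days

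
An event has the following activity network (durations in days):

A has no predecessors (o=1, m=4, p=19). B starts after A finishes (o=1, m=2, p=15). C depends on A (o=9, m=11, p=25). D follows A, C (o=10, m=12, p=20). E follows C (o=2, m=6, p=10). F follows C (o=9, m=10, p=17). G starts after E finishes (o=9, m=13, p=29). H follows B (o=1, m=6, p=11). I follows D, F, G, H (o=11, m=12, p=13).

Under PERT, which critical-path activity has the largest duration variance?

G

te_A = (1 + 4·4 + 19)/6 = 36/6 = 6; σ²_A = ((19−1)/6)² = 9.000
te_B = (1 + 4·2 + 15)/6 = 24/6 = 4; σ²_B = ((15−1)/6)² = 5.444
te_C = (9 + 4·11 + 25)/6 = 78/6 = 13; σ²_C = ((25−9)/6)² = 7.111
te_D = (10 + 4·12 + 20)/6 = 78/6 = 13; σ²_D = ((20−10)/6)² = 2.778
te_E = (2 + 4·6 + 10)/6 = 36/6 = 6; σ²_E = ((10−2)/6)² = 1.778
te_F = (9 + 4·10 + 17)/6 = 66/6 = 11; σ²_F = ((17−9)/6)² = 1.778
te_G = (9 + 4·13 + 29)/6 = 90/6 = 15; σ²_G = ((29−9)/6)² = 11.111
te_H = (1 + 4·6 + 11)/6 = 36/6 = 6; σ²_H = ((11−1)/6)² = 2.778
te_I = (11 + 4·12 + 13)/6 = 72/6 = 12; σ²_I = ((13−11)/6)² = 0.111

Forward pass:
ES_A = 0; EF_A = 6
ES_B = 6; EF_B = 6+4 = 10
ES_C = 6; EF_C = 6+13 = 19
ES_D = max(EF_A=6, EF_C=19) = 19; EF_D = 19+13 = 32
ES_E = 19; EF_E = 19+6 = 25
ES_F = 19; EF_F = 19+11 = 30
ES_G = 25; EF_G = 25+15 = 40
ES_H = 10; EF_H = 10+6 = 16
ES_I = max(EF_D=32, EF_F=30, EF_G=40, EF_H=16) = 40; EF_I = 40+12 = 52
Expected project duration μ = 52 days. Critical path: A → C → E → G → I.

Variances on critical path: σ²_A=9.000, σ²_C=7.111, σ²_E=1.778, σ²_G=11.111, σ²_I=0.111.
Largest is σ²_G = 11.111.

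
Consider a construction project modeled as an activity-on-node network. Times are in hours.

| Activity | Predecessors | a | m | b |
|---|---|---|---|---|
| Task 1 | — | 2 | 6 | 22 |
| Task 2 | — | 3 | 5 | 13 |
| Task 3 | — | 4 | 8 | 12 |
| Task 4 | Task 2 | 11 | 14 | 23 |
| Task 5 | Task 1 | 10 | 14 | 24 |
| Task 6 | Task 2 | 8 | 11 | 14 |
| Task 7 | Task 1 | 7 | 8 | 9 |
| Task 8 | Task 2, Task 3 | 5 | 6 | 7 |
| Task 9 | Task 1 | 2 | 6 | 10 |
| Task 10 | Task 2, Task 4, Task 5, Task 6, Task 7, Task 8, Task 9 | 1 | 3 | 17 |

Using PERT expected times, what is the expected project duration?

te_Task 1 = (2 + 4·6 + 22)/6 = 48/6 = 8
te_Task 2 = (3 + 4·5 + 13)/6 = 36/6 = 6
te_Task 3 = (4 + 4·8 + 12)/6 = 48/6 = 8
te_Task 4 = (11 + 4·14 + 23)/6 = 90/6 = 15
te_Task 5 = (10 + 4·14 + 24)/6 = 90/6 = 15
te_Task 6 = (8 + 4·11 + 14)/6 = 66/6 = 11
te_Task 7 = (7 + 4·8 + 9)/6 = 48/6 = 8
te_Task 8 = (5 + 4·6 + 7)/6 = 36/6 = 6
te_Task 9 = (2 + 4·6 + 10)/6 = 36/6 = 6
te_Task 10 = (1 + 4·3 + 17)/6 = 30/6 = 5

Forward pass:
ES_Task 1 = 0; EF_Task 1 = 8
ES_Task 2 = 0; EF_Task 2 = 6
ES_Task 3 = 0; EF_Task 3 = 8
ES_Task 4 = 6; EF_Task 4 = 6+15 = 21
ES_Task 5 = 8; EF_Task 5 = 8+15 = 23
ES_Task 6 = 6; EF_Task 6 = 6+11 = 17
ES_Task 7 = 8; EF_Task 7 = 8+8 = 16
ES_Task 8 = max(EF_Task 2=6, EF_Task 3=8) = 8; EF_Task 8 = 8+6 = 14
ES_Task 9 = 8; EF_Task 9 = 8+6 = 14
ES_Task 10 = max(EF_Task 2=6, EF_Task 4=21, EF_Task 5=23, EF_Task 6=17, EF_Task 7=16, EF_Task 8=14, EF_Task 9=14) = 23; EF_Task 10 = 23+5 = 28
Expected project duration μ = 28 hours. Critical path: Task 1 → Task 5 → Task 10.

28 hours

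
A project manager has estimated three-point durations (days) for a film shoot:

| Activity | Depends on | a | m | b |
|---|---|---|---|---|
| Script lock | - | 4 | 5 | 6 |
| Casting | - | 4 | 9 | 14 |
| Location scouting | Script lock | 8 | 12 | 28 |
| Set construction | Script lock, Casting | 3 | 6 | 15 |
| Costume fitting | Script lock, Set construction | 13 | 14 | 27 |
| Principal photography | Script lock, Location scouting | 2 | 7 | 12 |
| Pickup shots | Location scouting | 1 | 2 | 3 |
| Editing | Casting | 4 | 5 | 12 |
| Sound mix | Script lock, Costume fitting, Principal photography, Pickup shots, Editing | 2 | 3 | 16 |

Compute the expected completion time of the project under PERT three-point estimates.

37 days

te_Script lock = (4 + 4·5 + 6)/6 = 30/6 = 5
te_Casting = (4 + 4·9 + 14)/6 = 54/6 = 9
te_Location scouting = (8 + 4·12 + 28)/6 = 84/6 = 14
te_Set construction = (3 + 4·6 + 15)/6 = 42/6 = 7
te_Costume fitting = (13 + 4·14 + 27)/6 = 96/6 = 16
te_Principal photography = (2 + 4·7 + 12)/6 = 42/6 = 7
te_Pickup shots = (1 + 4·2 + 3)/6 = 12/6 = 2
te_Editing = (4 + 4·5 + 12)/6 = 36/6 = 6
te_Sound mix = (2 + 4·3 + 16)/6 = 30/6 = 5

Forward pass:
ES_Script lock = 0; EF_Script lock = 5
ES_Casting = 0; EF_Casting = 9
ES_Location scouting = 5; EF_Location scouting = 5+14 = 19
ES_Set construction = max(EF_Script lock=5, EF_Casting=9) = 9; EF_Set construction = 9+7 = 16
ES_Costume fitting = max(EF_Script lock=5, EF_Set construction=16) = 16; EF_Costume fitting = 16+16 = 32
ES_Principal photography = max(EF_Script lock=5, EF_Location scouting=19) = 19; EF_Principal photography = 19+7 = 26
ES_Pickup shots = 19; EF_Pickup shots = 19+2 = 21
ES_Editing = 9; EF_Editing = 9+6 = 15
ES_Sound mix = max(EF_Script lock=5, EF_Costume fitting=32, EF_Principal photography=26, EF_Pickup shots=21, EF_Editing=15) = 32; EF_Sound mix = 32+5 = 37
Expected project duration μ = 37 days. Critical path: Casting → Set construction → Costume fitting → Sound mix.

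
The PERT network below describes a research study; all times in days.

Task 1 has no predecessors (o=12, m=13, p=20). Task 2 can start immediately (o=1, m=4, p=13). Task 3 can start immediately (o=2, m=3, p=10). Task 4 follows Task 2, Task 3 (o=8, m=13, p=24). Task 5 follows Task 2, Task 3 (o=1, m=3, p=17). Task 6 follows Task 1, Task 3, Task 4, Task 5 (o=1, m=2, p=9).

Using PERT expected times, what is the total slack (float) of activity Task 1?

5 days

te_Task 1 = (12 + 4·13 + 20)/6 = 84/6 = 14
te_Task 2 = (1 + 4·4 + 13)/6 = 30/6 = 5
te_Task 3 = (2 + 4·3 + 10)/6 = 24/6 = 4
te_Task 4 = (8 + 4·13 + 24)/6 = 84/6 = 14
te_Task 5 = (1 + 4·3 + 17)/6 = 30/6 = 5
te_Task 6 = (1 + 4·2 + 9)/6 = 18/6 = 3

Forward pass:
ES_Task 1 = 0; EF_Task 1 = 14
ES_Task 2 = 0; EF_Task 2 = 5
ES_Task 3 = 0; EF_Task 3 = 4
ES_Task 4 = max(EF_Task 2=5, EF_Task 3=4) = 5; EF_Task 4 = 5+14 = 19
ES_Task 5 = max(EF_Task 2=5, EF_Task 3=4) = 5; EF_Task 5 = 5+5 = 10
ES_Task 6 = max(EF_Task 1=14, EF_Task 3=4, EF_Task 4=19, EF_Task 5=10) = 19; EF_Task 6 = 19+3 = 22
Expected project duration μ = 22 days. Critical path: Task 2 → Task 4 → Task 6.

Backward pass:
LF_Task 6 = 22; LS_Task 6 = 22−3 = 19
LF_Task 5 = LS_Task 6 = 19; LS_Task 5 = 19−5 = 14
LF_Task 4 = LS_Task 6 = 19; LS_Task 4 = 19−14 = 5
LF_Task 3 = min(LS_Task 4=5, LS_Task 5=14, LS_Task 6=19) = 5; LS_Task 3 = 5−4 = 1
LF_Task 2 = min(LS_Task 4=5, LS_Task 5=14) = 5; LS_Task 2 = 5−5 = 0
LF_Task 1 = LS_Task 6 = 19; LS_Task 1 = 19−14 = 5
Slack_Task 1 = LS_Task 1 − ES_Task 1 = 5 − 0 = 5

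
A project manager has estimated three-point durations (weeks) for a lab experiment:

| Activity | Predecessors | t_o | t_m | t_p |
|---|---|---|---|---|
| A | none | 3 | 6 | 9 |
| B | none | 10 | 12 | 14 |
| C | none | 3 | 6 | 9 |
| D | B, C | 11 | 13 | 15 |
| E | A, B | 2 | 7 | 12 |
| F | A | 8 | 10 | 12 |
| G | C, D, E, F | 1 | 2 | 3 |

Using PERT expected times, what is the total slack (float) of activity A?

9 weeks

te_A = (3 + 4·6 + 9)/6 = 36/6 = 6
te_B = (10 + 4·12 + 14)/6 = 72/6 = 12
te_C = (3 + 4·6 + 9)/6 = 36/6 = 6
te_D = (11 + 4·13 + 15)/6 = 78/6 = 13
te_E = (2 + 4·7 + 12)/6 = 42/6 = 7
te_F = (8 + 4·10 + 12)/6 = 60/6 = 10
te_G = (1 + 4·2 + 3)/6 = 12/6 = 2

Forward pass:
ES_A = 0; EF_A = 6
ES_B = 0; EF_B = 12
ES_C = 0; EF_C = 6
ES_D = max(EF_B=12, EF_C=6) = 12; EF_D = 12+13 = 25
ES_E = max(EF_A=6, EF_B=12) = 12; EF_E = 12+7 = 19
ES_F = 6; EF_F = 6+10 = 16
ES_G = max(EF_C=6, EF_D=25, EF_E=19, EF_F=16) = 25; EF_G = 25+2 = 27
Expected project duration μ = 27 weeks. Critical path: B → D → G.

Backward pass:
LF_G = 27; LS_G = 27−2 = 25
LF_F = LS_G = 25; LS_F = 25−10 = 15
LF_E = LS_G = 25; LS_E = 25−7 = 18
LF_D = LS_G = 25; LS_D = 25−13 = 12
LF_C = min(LS_D=12, LS_G=25) = 12; LS_C = 12−6 = 6
LF_B = min(LS_D=12, LS_E=18) = 12; LS_B = 12−12 = 0
LF_A = min(LS_E=18, LS_F=15) = 15; LS_A = 15−6 = 9
Slack_A = LS_A − ES_A = 9 − 0 = 9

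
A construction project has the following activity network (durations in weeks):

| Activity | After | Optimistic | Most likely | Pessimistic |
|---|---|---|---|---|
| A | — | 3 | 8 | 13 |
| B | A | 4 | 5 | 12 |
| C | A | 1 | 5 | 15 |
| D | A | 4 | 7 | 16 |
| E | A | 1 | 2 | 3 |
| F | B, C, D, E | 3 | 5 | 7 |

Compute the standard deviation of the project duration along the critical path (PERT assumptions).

te_A = (3 + 4·8 + 13)/6 = 48/6 = 8; σ²_A = ((13−3)/6)² = 2.778
te_B = (4 + 4·5 + 12)/6 = 36/6 = 6; σ²_B = ((12−4)/6)² = 1.778
te_C = (1 + 4·5 + 15)/6 = 36/6 = 6; σ²_C = ((15−1)/6)² = 5.444
te_D = (4 + 4·7 + 16)/6 = 48/6 = 8; σ²_D = ((16−4)/6)² = 4.000
te_E = (1 + 4·2 + 3)/6 = 12/6 = 2; σ²_E = ((3−1)/6)² = 0.111
te_F = (3 + 4·5 + 7)/6 = 30/6 = 5; σ²_F = ((7−3)/6)² = 0.444

Forward pass:
ES_A = 0; EF_A = 8
ES_B = 8; EF_B = 8+6 = 14
ES_C = 8; EF_C = 8+6 = 14
ES_D = 8; EF_D = 8+8 = 16
ES_E = 8; EF_E = 8+2 = 10
ES_F = max(EF_B=14, EF_C=14, EF_D=16, EF_E=10) = 16; EF_F = 16+5 = 21
Expected project duration μ = 21 weeks. Critical path: A → D → F.

Variance along critical path = 2.778 + 4.000 + 0.444 = 7.222
σ = √7.222 = 2.687 weeks

2.69 weeks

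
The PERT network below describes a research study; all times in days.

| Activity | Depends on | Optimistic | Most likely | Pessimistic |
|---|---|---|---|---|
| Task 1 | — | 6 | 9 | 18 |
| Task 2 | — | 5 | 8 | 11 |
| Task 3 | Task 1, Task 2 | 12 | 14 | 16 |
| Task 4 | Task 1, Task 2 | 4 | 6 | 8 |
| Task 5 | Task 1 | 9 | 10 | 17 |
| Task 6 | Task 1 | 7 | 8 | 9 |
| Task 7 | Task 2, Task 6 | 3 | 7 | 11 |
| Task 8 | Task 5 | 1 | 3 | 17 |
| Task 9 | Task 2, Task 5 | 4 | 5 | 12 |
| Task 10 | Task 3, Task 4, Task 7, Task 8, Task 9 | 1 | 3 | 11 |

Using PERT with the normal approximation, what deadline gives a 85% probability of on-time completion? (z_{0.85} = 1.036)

te_Task 1 = (6 + 4·9 + 18)/6 = 60/6 = 10; σ²_Task 1 = ((18−6)/6)² = 4.000
te_Task 2 = (5 + 4·8 + 11)/6 = 48/6 = 8; σ²_Task 2 = ((11−5)/6)² = 1.000
te_Task 3 = (12 + 4·14 + 16)/6 = 84/6 = 14; σ²_Task 3 = ((16−12)/6)² = 0.444
te_Task 4 = (4 + 4·6 + 8)/6 = 36/6 = 6; σ²_Task 4 = ((8−4)/6)² = 0.444
te_Task 5 = (9 + 4·10 + 17)/6 = 66/6 = 11; σ²_Task 5 = ((17−9)/6)² = 1.778
te_Task 6 = (7 + 4·8 + 9)/6 = 48/6 = 8; σ²_Task 6 = ((9−7)/6)² = 0.111
te_Task 7 = (3 + 4·7 + 11)/6 = 42/6 = 7; σ²_Task 7 = ((11−3)/6)² = 1.778
te_Task 8 = (1 + 4·3 + 17)/6 = 30/6 = 5; σ²_Task 8 = ((17−1)/6)² = 7.111
te_Task 9 = (4 + 4·5 + 12)/6 = 36/6 = 6; σ²_Task 9 = ((12−4)/6)² = 1.778
te_Task 10 = (1 + 4·3 + 11)/6 = 24/6 = 4; σ²_Task 10 = ((11−1)/6)² = 2.778

Forward pass:
ES_Task 1 = 0; EF_Task 1 = 10
ES_Task 2 = 0; EF_Task 2 = 8
ES_Task 3 = max(EF_Task 1=10, EF_Task 2=8) = 10; EF_Task 3 = 10+14 = 24
ES_Task 4 = max(EF_Task 1=10, EF_Task 2=8) = 10; EF_Task 4 = 10+6 = 16
ES_Task 5 = 10; EF_Task 5 = 10+11 = 21
ES_Task 6 = 10; EF_Task 6 = 10+8 = 18
ES_Task 7 = max(EF_Task 2=8, EF_Task 6=18) = 18; EF_Task 7 = 18+7 = 25
ES_Task 8 = 21; EF_Task 8 = 21+5 = 26
ES_Task 9 = max(EF_Task 2=8, EF_Task 5=21) = 21; EF_Task 9 = 21+6 = 27
ES_Task 10 = max(EF_Task 3=24, EF_Task 4=16, EF_Task 7=25, EF_Task 8=26, EF_Task 9=27) = 27; EF_Task 10 = 27+4 = 31
Expected project duration μ = 31 days. Critical path: Task 1 → Task 5 → Task 9 → Task 10.

Variance along critical path = 4.000 + 1.778 + 1.778 + 2.778 = 10.333; σ = 3.215 days.
D = μ + z·σ = 31 + 1.036·3.215 = 34.3 days

34.3 days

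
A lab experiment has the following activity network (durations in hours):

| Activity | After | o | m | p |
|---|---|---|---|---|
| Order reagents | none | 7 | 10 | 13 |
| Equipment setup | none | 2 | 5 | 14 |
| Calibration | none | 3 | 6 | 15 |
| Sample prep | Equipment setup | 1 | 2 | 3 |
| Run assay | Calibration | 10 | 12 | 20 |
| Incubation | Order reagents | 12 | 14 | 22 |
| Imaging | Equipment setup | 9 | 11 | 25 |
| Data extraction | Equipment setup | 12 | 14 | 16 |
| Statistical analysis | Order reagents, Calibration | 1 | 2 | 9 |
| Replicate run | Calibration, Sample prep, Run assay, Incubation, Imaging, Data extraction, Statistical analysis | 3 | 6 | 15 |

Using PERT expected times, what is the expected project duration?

te_Order reagents = (7 + 4·10 + 13)/6 = 60/6 = 10
te_Equipment setup = (2 + 4·5 + 14)/6 = 36/6 = 6
te_Calibration = (3 + 4·6 + 15)/6 = 42/6 = 7
te_Sample prep = (1 + 4·2 + 3)/6 = 12/6 = 2
te_Run assay = (10 + 4·12 + 20)/6 = 78/6 = 13
te_Incubation = (12 + 4·14 + 22)/6 = 90/6 = 15
te_Imaging = (9 + 4·11 + 25)/6 = 78/6 = 13
te_Data extraction = (12 + 4·14 + 16)/6 = 84/6 = 14
te_Statistical analysis = (1 + 4·2 + 9)/6 = 18/6 = 3
te_Replicate run = (3 + 4·6 + 15)/6 = 42/6 = 7

Forward pass:
ES_Order reagents = 0; EF_Order reagents = 10
ES_Equipment setup = 0; EF_Equipment setup = 6
ES_Calibration = 0; EF_Calibration = 7
ES_Sample prep = 6; EF_Sample prep = 6+2 = 8
ES_Run assay = 7; EF_Run assay = 7+13 = 20
ES_Incubation = 10; EF_Incubation = 10+15 = 25
ES_Imaging = 6; EF_Imaging = 6+13 = 19
ES_Data extraction = 6; EF_Data extraction = 6+14 = 20
ES_Statistical analysis = max(EF_Order reagents=10, EF_Calibration=7) = 10; EF_Statistical analysis = 10+3 = 13
ES_Replicate run = max(EF_Calibration=7, EF_Sample prep=8, EF_Run assay=20, EF_Incubation=25, EF_Imaging=19, EF_Data extraction=20, EF_Statistical analysis=13) = 25; EF_Replicate run = 25+7 = 32
Expected project duration μ = 32 hours. Critical path: Order reagents → Incubation → Replicate run.

32 hours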